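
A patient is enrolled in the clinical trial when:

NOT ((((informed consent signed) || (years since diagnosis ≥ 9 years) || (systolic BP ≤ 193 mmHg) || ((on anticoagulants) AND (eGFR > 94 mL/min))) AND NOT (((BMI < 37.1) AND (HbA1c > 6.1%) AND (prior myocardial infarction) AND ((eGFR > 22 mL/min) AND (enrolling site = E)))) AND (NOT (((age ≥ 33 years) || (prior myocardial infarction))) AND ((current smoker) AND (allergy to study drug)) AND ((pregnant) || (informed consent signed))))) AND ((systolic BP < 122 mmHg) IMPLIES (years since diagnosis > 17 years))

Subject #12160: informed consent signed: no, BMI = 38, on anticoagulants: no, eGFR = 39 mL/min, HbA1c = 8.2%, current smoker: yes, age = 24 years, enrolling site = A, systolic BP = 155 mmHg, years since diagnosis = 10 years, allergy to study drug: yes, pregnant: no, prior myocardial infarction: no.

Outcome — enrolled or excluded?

Atomic conditions:
  informed consent signed: no → false
  years since diagnosis ≥ 9 years: 10 ≥ 9 is true
  systolic BP ≤ 193 mmHg: 155 ≤ 193 is true
  on anticoagulants: no → false
  eGFR > 94 mL/min: 39 > 94 is false
  BMI < 37.1: 38 < 37.1 is false
  HbA1c > 6.1%: 8.2 > 6.1 is true
  prior myocardial infarction: no → false
  eGFR > 22 mL/min: 39 > 22 is true
  enrolling site = E: A == E is false
  age ≥ 33 years: 24 ≥ 33 is false
  current smoker: yes → true
  allergy to study drug: yes → true
  pregnant: no → false
  systolic BP < 122 mmHg: 155 < 122 is false
  years since diagnosis > 17 years: 10 > 17 is false
Combine:
[1.1.1.4] false AND false = false
[1.1.1] false OR true OR true OR false = true
[1.1.2.1.4] true AND false = false
[1.1.2.1] false AND true AND false AND false = false
[1.1.2] NOT false = true
[1.1.3.1.1] false OR false = false
[1.1.3.1] NOT false = true
[1.1.3.2] true AND true = true
[1.1.3.3] false OR false = false
[1.1.3] true AND true AND false = false
[1.1] true AND true AND false = false
[1] NOT false = true
[2] false → false (antecedent false ⇒ implication holds) = true
[root] true AND true = true
Overall: true → enrolled

Enrolled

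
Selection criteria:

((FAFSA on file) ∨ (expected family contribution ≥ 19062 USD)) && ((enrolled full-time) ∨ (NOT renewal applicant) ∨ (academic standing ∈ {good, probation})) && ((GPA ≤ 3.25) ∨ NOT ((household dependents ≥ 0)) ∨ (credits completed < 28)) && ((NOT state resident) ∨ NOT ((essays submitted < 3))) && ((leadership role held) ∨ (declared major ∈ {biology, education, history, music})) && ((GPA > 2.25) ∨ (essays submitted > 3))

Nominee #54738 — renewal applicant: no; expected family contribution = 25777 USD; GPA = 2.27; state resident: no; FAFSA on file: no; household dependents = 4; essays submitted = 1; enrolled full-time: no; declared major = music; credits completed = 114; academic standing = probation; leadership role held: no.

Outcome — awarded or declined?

Awarded

Atomic conditions:
  FAFSA on file: no → false
  expected family contribution ≥ 19062 USD: 25777 ≥ 19062 is true
  enrolled full-time: no → false
  NOT renewal applicant: no → true
  academic standing ∈ {good, probation}: probation is in the set → true
  GPA ≤ 3.25: 2.27 ≤ 3.25 is true
  household dependents ≥ 0: 4 ≥ 0 is true
  credits completed < 28: 114 < 28 is false
  NOT state resident: no → true
  essays submitted < 3: 1 < 3 is true
  leadership role held: no → false
  declared major ∈ {biology, education, history, music}: music is in the set → true
  GPA > 2.25: 2.27 > 2.25 is true
  essays submitted > 3: 1 > 3 is false
Combine:
[1] false OR true = true
[2] false OR true OR true = true
[3.2] NOT true = false
[3] true OR false OR false = true
[4.2] NOT true = false
[4] true OR false = true
[5] false OR true = true
[6] true OR false = true
[root] true AND true AND true AND true AND true AND true = true
Overall: true → awarded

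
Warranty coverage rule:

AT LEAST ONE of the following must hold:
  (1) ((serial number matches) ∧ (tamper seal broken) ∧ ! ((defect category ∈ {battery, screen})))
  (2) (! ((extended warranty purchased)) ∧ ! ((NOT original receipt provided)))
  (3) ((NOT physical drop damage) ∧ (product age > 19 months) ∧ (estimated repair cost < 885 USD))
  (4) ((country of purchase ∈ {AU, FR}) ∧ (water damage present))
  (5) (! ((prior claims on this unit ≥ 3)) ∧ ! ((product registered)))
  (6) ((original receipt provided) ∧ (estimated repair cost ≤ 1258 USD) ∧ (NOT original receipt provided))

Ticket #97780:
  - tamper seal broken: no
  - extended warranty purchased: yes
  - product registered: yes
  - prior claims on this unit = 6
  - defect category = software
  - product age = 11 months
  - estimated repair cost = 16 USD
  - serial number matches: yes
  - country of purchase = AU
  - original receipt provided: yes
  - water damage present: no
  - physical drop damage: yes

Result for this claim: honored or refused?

Refused

Atomic conditions:
  serial number matches: yes → true
  tamper seal broken: no → false
  defect category ∈ {battery, screen}: software is not in the set → false
  extended warranty purchased: yes → true
  NOT original receipt provided: yes → false
  NOT physical drop damage: yes → false
  product age > 19 months: 11 > 19 is false
  estimated repair cost < 885 USD: 16 < 885 is true
  country of purchase ∈ {AU, FR}: AU is in the set → true
  water damage present: no → false
  prior claims on this unit ≥ 3: 6 ≥ 3 is true
  product registered: yes → true
  original receipt provided: yes → true
  estimated repair cost ≤ 1258 USD: 16 ≤ 1258 is true
Combine:
[1.3] NOT false = true
[1] true AND false AND true = false
[2.1] NOT true = false
[2.2] NOT false = true
[2] false AND true = false
[3] false AND false AND true = false
[4] true AND false = false
[5.1] NOT true = false
[5.2] NOT true = false
[5] false AND false = false
[6] true AND true AND false = false
[root] false OR false OR false OR false OR false OR false = false
Overall: false → refused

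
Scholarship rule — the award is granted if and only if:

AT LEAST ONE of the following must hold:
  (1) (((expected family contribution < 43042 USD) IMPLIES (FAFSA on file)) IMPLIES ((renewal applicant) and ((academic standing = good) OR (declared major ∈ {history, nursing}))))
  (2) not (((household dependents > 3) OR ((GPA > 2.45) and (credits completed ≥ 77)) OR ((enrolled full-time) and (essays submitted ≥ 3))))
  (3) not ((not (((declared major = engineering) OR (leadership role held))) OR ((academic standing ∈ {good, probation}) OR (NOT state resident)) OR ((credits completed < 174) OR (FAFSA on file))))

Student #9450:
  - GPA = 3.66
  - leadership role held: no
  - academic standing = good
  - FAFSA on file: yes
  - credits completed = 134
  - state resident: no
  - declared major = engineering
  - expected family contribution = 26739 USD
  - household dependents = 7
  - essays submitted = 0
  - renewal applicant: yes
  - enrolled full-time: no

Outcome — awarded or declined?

Awarded

Atomic conditions:
  expected family contribution < 43042 USD: 26739 < 43042 is true
  FAFSA on file: yes → true
  renewal applicant: yes → true
  academic standing = good: good == good is true
  declared major ∈ {history, nursing}: engineering is not in the set → false
  household dependents > 3: 7 > 3 is true
  GPA > 2.45: 3.66 > 2.45 is true
  credits completed ≥ 77: 134 ≥ 77 is true
  enrolled full-time: no → false
  essays submitted ≥ 3: 0 ≥ 3 is false
  declared major = engineering: engineering == engineering is true
  leadership role held: no → false
  academic standing ∈ {good, probation}: good is in the set → true
  NOT state resident: no → true
  credits completed < 174: 134 < 174 is true
Combine:
[1.1] true → true = true
[1.2.2] true OR false = true
[1.2] true AND true = true
[1] true → true = true
[2.1.2] true AND true = true
[2.1.3] false AND false = false
[2.1] true OR true OR false = true
[2] NOT true = false
[3.1.1.1] true OR false = true
[3.1.1] NOT true = false
[3.1.2] true OR true = true
[3.1.3] true OR true = true
[3.1] false OR true OR true = true
[3] NOT true = false
[root] true OR false OR false = true
Overall: true → awarded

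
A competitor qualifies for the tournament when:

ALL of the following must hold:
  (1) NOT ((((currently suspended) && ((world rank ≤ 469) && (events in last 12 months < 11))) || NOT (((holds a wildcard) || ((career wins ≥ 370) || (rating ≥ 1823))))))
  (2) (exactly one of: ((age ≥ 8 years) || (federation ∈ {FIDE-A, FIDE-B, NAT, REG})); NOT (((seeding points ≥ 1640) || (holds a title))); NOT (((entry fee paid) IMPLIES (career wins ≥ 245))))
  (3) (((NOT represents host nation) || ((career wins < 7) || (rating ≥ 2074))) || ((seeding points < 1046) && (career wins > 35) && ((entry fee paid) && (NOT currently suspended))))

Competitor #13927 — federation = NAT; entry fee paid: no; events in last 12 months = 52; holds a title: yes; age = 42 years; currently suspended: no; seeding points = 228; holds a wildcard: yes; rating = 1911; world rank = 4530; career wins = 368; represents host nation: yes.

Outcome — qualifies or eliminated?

Atomic conditions:
  currently suspended: no → false
  world rank ≤ 469: 4530 ≤ 469 is false
  events in last 12 months < 11: 52 < 11 is false
  holds a wildcard: yes → true
  career wins ≥ 370: 368 ≥ 370 is false
  rating ≥ 1823: 1911 ≥ 1823 is true
  age ≥ 8 years: 42 ≥ 8 is true
  federation ∈ {FIDE-A, FIDE-B, NAT, REG}: NAT is in the set → true
  seeding points ≥ 1640: 228 ≥ 1640 is false
  holds a title: yes → true
  entry fee paid: no → false
  career wins ≥ 245: 368 ≥ 245 is true
  NOT represents host nation: yes → false
  career wins < 7: 368 < 7 is false
  rating ≥ 2074: 1911 ≥ 2074 is false
  seeding points < 1046: 228 < 1046 is true
  career wins > 35: 368 > 35 is true
  NOT currently suspended: no → true
Combine:
[1.1.1.2] false AND false = false
[1.1.1] false AND false = false
[1.1.2.1.2] false OR true = true
[1.1.2.1] true OR true = true
[1.1.2] NOT true = false
[1.1] false OR false = false
[1] NOT false = true
[2.1] true OR true = true
[2.2.1] false OR true = true
[2.2] NOT true = false
[2.3.1] false → true (antecedent false ⇒ implication holds) = true
[2.3] NOT true = false
[2] exactly-one(true, false, false) = true
[3.1.2] false OR false = false
[3.1] false OR false = false
[3.2.3] false AND true = false
[3.2] true AND true AND false = false
[3] false OR false = false
[root] true AND true AND false = false
Overall: false → eliminated

Eliminated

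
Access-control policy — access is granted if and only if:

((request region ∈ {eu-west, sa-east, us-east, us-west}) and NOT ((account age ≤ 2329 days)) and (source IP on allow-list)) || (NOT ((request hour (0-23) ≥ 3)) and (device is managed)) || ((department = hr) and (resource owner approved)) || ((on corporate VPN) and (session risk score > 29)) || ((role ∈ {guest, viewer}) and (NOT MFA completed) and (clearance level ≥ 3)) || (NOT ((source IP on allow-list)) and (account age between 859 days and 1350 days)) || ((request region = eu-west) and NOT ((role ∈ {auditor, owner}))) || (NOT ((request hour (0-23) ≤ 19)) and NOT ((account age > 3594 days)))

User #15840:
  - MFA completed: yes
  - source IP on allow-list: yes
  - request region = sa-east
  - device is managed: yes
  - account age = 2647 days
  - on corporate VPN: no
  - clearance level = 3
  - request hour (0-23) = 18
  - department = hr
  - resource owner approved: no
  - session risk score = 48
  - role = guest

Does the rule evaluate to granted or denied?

Granted

Atomic conditions:
  request region ∈ {eu-west, sa-east, us-east, us-west}: sa-east is in the set → true
  account age ≤ 2329 days: 2647 ≤ 2329 is false
  source IP on allow-list: yes → true
  request hour (0-23) ≥ 3: 18 ≥ 3 is true
  device is managed: yes → true
  department = hr: hr == hr is true
  resource owner approved: no → false
  on corporate VPN: no → false
  session risk score > 29: 48 > 29 is true
  role ∈ {guest, viewer}: guest is in the set → true
  NOT MFA completed: yes → false
  clearance level ≥ 3: 3 ≥ 3 is true
  account age between 859 days and 1350 days: 2647 in [859, 1350] is false
  request region = eu-west: sa-east == eu-west is false
  role ∈ {auditor, owner}: guest is not in the set → false
  request hour (0-23) ≤ 19: 18 ≤ 19 is true
  account age > 3594 days: 2647 > 3594 is false
Combine:
[1.2] NOT false = true
[1] true AND true AND true = true
[2.1] NOT true = false
[2] false AND true = false
[3] true AND false = false
[4] false AND true = false
[5] true AND false AND true = false
[6.1] NOT true = false
[6] false AND false = false
[7.2] NOT false = true
[7] false AND true = false
[8.1] NOT true = false
[8.2] NOT false = true
[8] false AND true = false
[root] true OR false OR false OR false OR false OR false OR false OR false = true
Overall: true → granted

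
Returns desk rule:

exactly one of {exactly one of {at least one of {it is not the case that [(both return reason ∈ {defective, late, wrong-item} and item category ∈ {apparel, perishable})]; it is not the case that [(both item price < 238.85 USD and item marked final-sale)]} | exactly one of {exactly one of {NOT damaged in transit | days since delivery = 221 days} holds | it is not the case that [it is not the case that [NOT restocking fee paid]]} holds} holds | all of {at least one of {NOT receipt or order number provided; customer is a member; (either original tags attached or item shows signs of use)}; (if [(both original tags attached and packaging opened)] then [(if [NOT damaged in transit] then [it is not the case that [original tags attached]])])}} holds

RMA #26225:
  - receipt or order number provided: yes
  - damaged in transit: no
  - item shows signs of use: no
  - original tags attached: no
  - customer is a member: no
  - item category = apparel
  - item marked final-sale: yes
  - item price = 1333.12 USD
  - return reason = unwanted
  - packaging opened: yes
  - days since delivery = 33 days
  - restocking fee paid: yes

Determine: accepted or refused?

Atomic conditions:
  return reason ∈ {defective, late, wrong-item}: unwanted is not in the set → false
  item category ∈ {apparel, perishable}: apparel is in the set → true
  item price < 238.85 USD: 1333.12 < 238.85 is false
  item marked final-sale: yes → true
  NOT damaged in transit: no → true
  days since delivery = 221 days: 33 == 221 is false
  NOT restocking fee paid: yes → false
  NOT receipt or order number provided: yes → false
  customer is a member: no → false
  original tags attached: no → false
  item shows signs of use: no → false
  packaging opened: yes → true
Combine:
[1.1.1.1] false AND true = false
[1.1.1] NOT false = true
[1.1.2.1] false AND true = false
[1.1.2] NOT false = true
[1.1] true OR true = true
[1.2.1] exactly-one(true, false) = true
[1.2.2.1] NOT false = true
[1.2.2] NOT true = false
[1.2] exactly-one(true, false) = true
[1] exactly-one(true, true) = false
[2.1.3] false OR false = false
[2.1] false OR false OR false = false
[2.2.1] false AND true = false
[2.2.2.2] NOT false = true
[2.2.2] true → true = true
[2.2] false → true (antecedent false ⇒ implication holds) = true
[2] false AND true = false
[root] exactly-one(false, false) = false
Overall: false → refused

Refused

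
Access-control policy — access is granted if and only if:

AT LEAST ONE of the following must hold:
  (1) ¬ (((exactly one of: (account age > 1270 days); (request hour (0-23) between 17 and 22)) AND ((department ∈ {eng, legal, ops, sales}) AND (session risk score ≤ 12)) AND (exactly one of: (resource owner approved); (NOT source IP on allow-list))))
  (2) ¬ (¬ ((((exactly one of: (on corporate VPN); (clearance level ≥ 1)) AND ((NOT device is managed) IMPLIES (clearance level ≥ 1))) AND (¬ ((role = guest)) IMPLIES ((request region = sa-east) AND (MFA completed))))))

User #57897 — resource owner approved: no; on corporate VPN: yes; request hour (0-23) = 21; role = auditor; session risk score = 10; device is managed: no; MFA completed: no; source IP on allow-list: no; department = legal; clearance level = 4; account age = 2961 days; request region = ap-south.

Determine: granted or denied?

Atomic conditions:
  account age > 1270 days: 2961 > 1270 is true
  request hour (0-23) between 17 and 22: 21 in [17, 22] is true
  department ∈ {eng, legal, ops, sales}: legal is in the set → true
  session risk score ≤ 12: 10 ≤ 12 is true
  resource owner approved: no → false
  NOT source IP on allow-list: no → true
  on corporate VPN: yes → true
  clearance level ≥ 1: 4 ≥ 1 is true
  NOT device is managed: no → true
  role = guest: auditor == guest is false
  request region = sa-east: ap-south == sa-east is false
  MFA completed: no → false
Combine:
[1.1.1] exactly-one(true, true) = false
[1.1.2] true AND true = true
[1.1.3] exactly-one(false, true) = true
[1.1] false AND true AND true = false
[1] NOT false = true
[2.1.1.1.1] exactly-one(true, true) = false
[2.1.1.1.2] true → true = true
[2.1.1.1] false AND true = false
[2.1.1.2.1] NOT false = true
[2.1.1.2.2] false AND false = false
[2.1.1.2] true → false = false
[2.1.1] false AND false = false
[2.1] NOT false = true
[2] NOT true = false
[root] true OR false = true
Overall: true → granted

Granted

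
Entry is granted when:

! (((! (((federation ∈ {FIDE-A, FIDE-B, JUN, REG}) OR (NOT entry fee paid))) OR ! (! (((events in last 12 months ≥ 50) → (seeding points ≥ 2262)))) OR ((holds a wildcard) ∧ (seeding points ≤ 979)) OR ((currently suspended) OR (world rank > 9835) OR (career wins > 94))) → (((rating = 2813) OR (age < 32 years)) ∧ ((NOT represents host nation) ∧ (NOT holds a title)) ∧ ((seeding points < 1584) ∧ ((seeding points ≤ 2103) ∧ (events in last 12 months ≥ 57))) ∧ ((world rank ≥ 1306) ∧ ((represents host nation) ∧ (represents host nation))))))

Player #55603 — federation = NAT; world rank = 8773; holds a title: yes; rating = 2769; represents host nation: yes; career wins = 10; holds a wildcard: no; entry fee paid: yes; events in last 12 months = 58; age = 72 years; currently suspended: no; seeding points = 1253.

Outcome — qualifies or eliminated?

Atomic conditions:
  federation ∈ {FIDE-A, FIDE-B, JUN, REG}: NAT is not in the set → false
  NOT entry fee paid: yes → false
  events in last 12 months ≥ 50: 58 ≥ 50 is true
  seeding points ≥ 2262: 1253 ≥ 2262 is false
  holds a wildcard: no → false
  seeding points ≤ 979: 1253 ≤ 979 is false
  currently suspended: no → false
  world rank > 9835: 8773 > 9835 is false
  career wins > 94: 10 > 94 is false
  rating = 2813: 2769 == 2813 is false
  age < 32 years: 72 < 32 is false
  NOT represents host nation: yes → false
  NOT holds a title: yes → false
  seeding points < 1584: 1253 < 1584 is true
  seeding points ≤ 2103: 1253 ≤ 2103 is true
  events in last 12 months ≥ 57: 58 ≥ 57 is true
  world rank ≥ 1306: 8773 ≥ 1306 is true
  represents host nation: yes → true
Combine:
[1.1.1.1] false OR false = false
[1.1.1] NOT false = true
[1.1.2.1.1] true → false = false
[1.1.2.1] NOT false = true
[1.1.2] NOT true = false
[1.1.3] false AND false = false
[1.1.4] false OR false OR false = false
[1.1] true OR false OR false OR false = true
[1.2.1] false OR false = false
[1.2.2] false AND false = false
[1.2.3.2] true AND true = true
[1.2.3] true AND true = true
[1.2.4.2] true AND true = true
[1.2.4] true AND true = true
[1.2] false AND false AND true AND true = false
[1] true → false = false
[root] NOT false = true
Overall: true → qualifies

Qualifies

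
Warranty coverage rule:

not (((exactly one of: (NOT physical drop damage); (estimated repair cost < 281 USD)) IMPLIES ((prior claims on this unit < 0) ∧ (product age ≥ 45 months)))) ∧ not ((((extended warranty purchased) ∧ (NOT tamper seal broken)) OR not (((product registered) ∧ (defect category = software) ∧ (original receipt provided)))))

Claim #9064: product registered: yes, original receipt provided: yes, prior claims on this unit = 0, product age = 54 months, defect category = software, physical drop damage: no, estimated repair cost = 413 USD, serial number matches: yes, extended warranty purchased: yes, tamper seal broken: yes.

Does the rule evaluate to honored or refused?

Honored

Atomic conditions:
  NOT physical drop damage: no → true
  estimated repair cost < 281 USD: 413 < 281 is false
  prior claims on this unit < 0: 0 < 0 is false
  product age ≥ 45 months: 54 ≥ 45 is true
  extended warranty purchased: yes → true
  NOT tamper seal broken: yes → false
  product registered: yes → true
  defect category = software: software == software is true
  original receipt provided: yes → true
Combine:
[1.1.1] exactly-one(true, false) = true
[1.1.2] false AND true = false
[1.1] true → false = false
[1] NOT false = true
[2.1.1] true AND false = false
[2.1.2.1] true AND true AND true = true
[2.1.2] NOT true = false
[2.1] false OR false = false
[2] NOT false = true
[root] true AND true = true
Overall: true → honored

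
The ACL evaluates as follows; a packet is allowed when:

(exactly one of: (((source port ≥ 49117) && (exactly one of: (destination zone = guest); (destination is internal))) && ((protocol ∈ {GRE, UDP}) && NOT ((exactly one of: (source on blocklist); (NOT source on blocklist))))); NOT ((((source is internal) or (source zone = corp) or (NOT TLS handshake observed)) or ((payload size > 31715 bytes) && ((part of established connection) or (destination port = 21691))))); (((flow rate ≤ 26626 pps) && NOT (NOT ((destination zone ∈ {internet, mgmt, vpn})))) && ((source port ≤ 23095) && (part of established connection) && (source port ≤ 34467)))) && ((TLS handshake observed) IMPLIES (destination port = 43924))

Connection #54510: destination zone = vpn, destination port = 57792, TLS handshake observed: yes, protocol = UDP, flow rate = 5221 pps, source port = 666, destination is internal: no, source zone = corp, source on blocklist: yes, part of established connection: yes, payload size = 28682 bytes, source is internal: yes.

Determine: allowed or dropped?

Atomic conditions:
  source port ≥ 49117: 666 ≥ 49117 is false
  destination zone = guest: vpn == guest is false
  destination is internal: no → false
  protocol ∈ {GRE, UDP}: UDP is in the set → true
  source on blocklist: yes → true
  NOT source on blocklist: yes → false
  source is internal: yes → true
  source zone = corp: corp == corp is true
  NOT TLS handshake observed: yes → false
  payload size > 31715 bytes: 28682 > 31715 is false
  part of established connection: yes → true
  destination port = 21691: 57792 == 21691 is false
  flow rate ≤ 26626 pps: 5221 ≤ 26626 is true
  destination zone ∈ {internet, mgmt, vpn}: vpn is in the set → true
  source port ≤ 23095: 666 ≤ 23095 is true
  source port ≤ 34467: 666 ≤ 34467 is true
  TLS handshake observed: yes → true
  destination port = 43924: 57792 == 43924 is false
Combine:
[1.1.1.2] exactly-one(false, false) = false
[1.1.1] false AND false = false
[1.1.2.2.1] exactly-one(true, false) = true
[1.1.2.2] NOT true = false
[1.1.2] true AND false = false
[1.1] false AND false = false
[1.2.1.1] true OR true OR false = true
[1.2.1.2.2] true OR false = true
[1.2.1.2] false AND true = false
[1.2.1] true OR false = true
[1.2] NOT true = false
[1.3.1.2.1] NOT true = false
[1.3.1.2] NOT false = true
[1.3.1] true AND true = true
[1.3.2] true AND true AND true = true
[1.3] true AND true = true
[1] exactly-one(false, false, true) = true
[2] true → false = false
[root] true AND false = false
Overall: false → dropped

Dropped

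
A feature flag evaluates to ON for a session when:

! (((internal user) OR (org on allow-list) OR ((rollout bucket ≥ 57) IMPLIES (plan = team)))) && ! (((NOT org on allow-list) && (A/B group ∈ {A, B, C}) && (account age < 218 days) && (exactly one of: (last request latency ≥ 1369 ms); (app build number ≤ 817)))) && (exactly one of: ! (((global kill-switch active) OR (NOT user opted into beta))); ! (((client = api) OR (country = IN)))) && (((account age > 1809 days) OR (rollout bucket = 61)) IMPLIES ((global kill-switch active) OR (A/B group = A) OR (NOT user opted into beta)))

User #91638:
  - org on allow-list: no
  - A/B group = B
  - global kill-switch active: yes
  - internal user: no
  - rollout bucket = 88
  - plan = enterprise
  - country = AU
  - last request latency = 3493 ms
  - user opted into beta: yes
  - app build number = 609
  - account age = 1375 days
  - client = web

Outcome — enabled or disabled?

Atomic conditions:
  internal user: no → false
  org on allow-list: no → false
  rollout bucket ≥ 57: 88 ≥ 57 is true
  plan = team: enterprise == team is false
  NOT org on allow-list: no → true
  A/B group ∈ {A, B, C}: B is in the set → true
  account age < 218 days: 1375 < 218 is false
  last request latency ≥ 1369 ms: 3493 ≥ 1369 is true
  app build number ≤ 817: 609 ≤ 817 is true
  global kill-switch active: yes → true
  NOT user opted into beta: yes → false
  client = api: web == api is false
  country = IN: AU == IN is false
  account age > 1809 days: 1375 > 1809 is false
  rollout bucket = 61: 88 == 61 is false
  A/B group = A: B == A is false
Combine:
[1.1.3] true → false = false
[1.1] false OR false OR false = false
[1] NOT false = true
[2.1.4] exactly-one(true, true) = false
[2.1] true AND true AND false AND false = false
[2] NOT false = true
[3.1.1] true OR false = true
[3.1] NOT true = false
[3.2.1] false OR false = false
[3.2] NOT false = true
[3] exactly-one(false, true) = true
[4.1] false OR false = false
[4.2] true OR false OR false = true
[4] false → true (antecedent false ⇒ implication holds) = true
[root] true AND true AND true AND true = true
Overall: true → enabled

Enabled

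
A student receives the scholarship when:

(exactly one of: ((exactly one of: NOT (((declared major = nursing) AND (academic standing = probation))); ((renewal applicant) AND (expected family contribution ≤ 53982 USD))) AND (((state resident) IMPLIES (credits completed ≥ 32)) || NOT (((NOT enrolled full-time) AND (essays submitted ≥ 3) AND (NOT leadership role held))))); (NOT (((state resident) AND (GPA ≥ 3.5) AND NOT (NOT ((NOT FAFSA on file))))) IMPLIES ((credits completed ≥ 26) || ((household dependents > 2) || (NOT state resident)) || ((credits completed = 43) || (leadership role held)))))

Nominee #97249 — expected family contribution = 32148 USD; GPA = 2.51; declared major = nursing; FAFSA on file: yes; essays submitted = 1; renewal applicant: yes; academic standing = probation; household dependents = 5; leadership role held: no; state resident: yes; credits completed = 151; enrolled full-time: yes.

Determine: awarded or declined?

Declined

Atomic conditions:
  declared major = nursing: nursing == nursing is true
  academic standing = probation: probation == probation is true
  renewal applicant: yes → true
  expected family contribution ≤ 53982 USD: 32148 ≤ 53982 is true
  state resident: yes → true
  credits completed ≥ 32: 151 ≥ 32 is true
  NOT enrolled full-time: yes → false
  essays submitted ≥ 3: 1 ≥ 3 is false
  NOT leadership role held: no → true
  GPA ≥ 3.5: 2.51 ≥ 3.5 is false
  NOT FAFSA on file: yes → false
  credits completed ≥ 26: 151 ≥ 26 is true
  household dependents > 2: 5 > 2 is true
  NOT state resident: yes → false
  credits completed = 43: 151 == 43 is false
  leadership role held: no → false
Combine:
[1.1.1.1] true AND true = true
[1.1.1] NOT true = false
[1.1.2] true AND true = true
[1.1] exactly-one(false, true) = true
[1.2.1] true → true = true
[1.2.2.1] false AND false AND true = false
[1.2.2] NOT false = true
[1.2] true OR true = true
[1] true AND true = true
[2.1.1.3.1] NOT false = true
[2.1.1.3] NOT true = false
[2.1.1] true AND false AND false = false
[2.1] NOT false = true
[2.2.2] true OR false = true
[2.2.3] false OR false = false
[2.2] true OR true OR false = true
[2] true → true = true
[root] exactly-one(true, true) = false
Overall: false → declined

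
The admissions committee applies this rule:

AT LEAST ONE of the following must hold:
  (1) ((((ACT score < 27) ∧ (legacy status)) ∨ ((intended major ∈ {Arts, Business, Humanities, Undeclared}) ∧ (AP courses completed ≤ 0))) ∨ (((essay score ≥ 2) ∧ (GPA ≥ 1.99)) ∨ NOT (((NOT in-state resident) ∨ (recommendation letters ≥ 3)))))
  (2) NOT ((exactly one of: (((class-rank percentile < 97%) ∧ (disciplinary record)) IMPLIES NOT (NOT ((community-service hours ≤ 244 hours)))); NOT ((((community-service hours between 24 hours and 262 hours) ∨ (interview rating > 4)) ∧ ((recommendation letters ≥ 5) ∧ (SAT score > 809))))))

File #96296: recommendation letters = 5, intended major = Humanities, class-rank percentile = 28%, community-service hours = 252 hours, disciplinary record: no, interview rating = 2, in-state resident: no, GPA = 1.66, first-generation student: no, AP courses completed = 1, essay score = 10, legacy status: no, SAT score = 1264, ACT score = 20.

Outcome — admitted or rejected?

Rejected

Atomic conditions:
  ACT score < 27: 20 < 27 is true
  legacy status: no → false
  intended major ∈ {Arts, Business, Humanities, Undeclared}: Humanities is in the set → true
  AP courses completed ≤ 0: 1 ≤ 0 is false
  essay score ≥ 2: 10 ≥ 2 is true
  GPA ≥ 1.99: 1.66 ≥ 1.99 is false
  NOT in-state resident: no → true
  recommendation letters ≥ 3: 5 ≥ 3 is true
  class-rank percentile < 97%: 28 < 97 is true
  disciplinary record: no → false
  community-service hours ≤ 244 hours: 252 ≤ 244 is false
  community-service hours between 24 hours and 262 hours: 252 in [24, 262] is true
  interview rating > 4: 2 > 4 is false
  recommendation letters ≥ 5: 5 ≥ 5 is true
  SAT score > 809: 1264 > 809 is true
Combine:
[1.1.1] true AND false = false
[1.1.2] true AND false = false
[1.1] false OR false = false
[1.2.1] true AND false = false
[1.2.2.1] true OR true = true
[1.2.2] NOT true = false
[1.2] false OR false = false
[1] false OR false = false
[2.1.1.1] true AND false = false
[2.1.1.2.1] NOT false = true
[2.1.1.2] NOT true = false
[2.1.1] false → false (antecedent false ⇒ implication holds) = true
[2.1.2.1.1] true OR false = true
[2.1.2.1.2] true AND true = true
[2.1.2.1] true AND true = true
[2.1.2] NOT true = false
[2.1] exactly-one(true, false) = true
[2] NOT true = false
[root] false OR false = false
Overall: false → rejected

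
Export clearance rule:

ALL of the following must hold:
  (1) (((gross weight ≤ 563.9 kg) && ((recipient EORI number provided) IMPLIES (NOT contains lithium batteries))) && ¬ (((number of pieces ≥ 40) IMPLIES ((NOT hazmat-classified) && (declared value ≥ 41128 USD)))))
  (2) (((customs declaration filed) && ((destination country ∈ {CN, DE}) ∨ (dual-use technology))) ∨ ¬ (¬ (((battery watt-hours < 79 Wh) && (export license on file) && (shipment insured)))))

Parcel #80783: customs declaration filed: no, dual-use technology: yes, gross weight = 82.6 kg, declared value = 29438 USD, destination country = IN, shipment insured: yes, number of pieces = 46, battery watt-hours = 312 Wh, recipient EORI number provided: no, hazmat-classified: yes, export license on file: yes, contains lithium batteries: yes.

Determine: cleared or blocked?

Atomic conditions:
  gross weight ≤ 563.9 kg: 82.6 ≤ 563.9 is true
  recipient EORI number provided: no → false
  NOT contains lithium batteries: yes → false
  number of pieces ≥ 40: 46 ≥ 40 is true
  NOT hazmat-classified: yes → false
  declared value ≥ 41128 USD: 29438 ≥ 41128 is false
  customs declaration filed: no → false
  destination country ∈ {CN, DE}: IN is not in the set → false
  dual-use technology: yes → true
  battery watt-hours < 79 Wh: 312 < 79 is false
  export license on file: yes → true
  shipment insured: yes → true
Combine:
[1.1.2] false → false (antecedent false ⇒ implication holds) = true
[1.1] true AND true = true
[1.2.1.2] false AND false = false
[1.2.1] true → false = false
[1.2] NOT false = true
[1] true AND true = true
[2.1.2] false OR true = true
[2.1] false AND true = false
[2.2.1.1] false AND true AND true = false
[2.2.1] NOT false = true
[2.2] NOT true = false
[2] false OR false = false
[root] true AND false = false
Overall: false → blocked

Blocked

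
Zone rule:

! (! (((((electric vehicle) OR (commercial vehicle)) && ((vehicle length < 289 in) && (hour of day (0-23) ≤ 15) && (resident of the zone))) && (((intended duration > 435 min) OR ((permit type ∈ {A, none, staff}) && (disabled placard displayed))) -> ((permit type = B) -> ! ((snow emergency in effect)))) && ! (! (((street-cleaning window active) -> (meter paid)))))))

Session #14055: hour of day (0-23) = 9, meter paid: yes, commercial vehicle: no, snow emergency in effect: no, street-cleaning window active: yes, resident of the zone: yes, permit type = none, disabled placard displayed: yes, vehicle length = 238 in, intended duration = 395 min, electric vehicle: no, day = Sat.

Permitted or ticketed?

Ticketed

Atomic conditions:
  electric vehicle: no → false
  commercial vehicle: no → false
  vehicle length < 289 in: 238 < 289 is true
  hour of day (0-23) ≤ 15: 9 ≤ 15 is true
  resident of the zone: yes → true
  intended duration > 435 min: 395 > 435 is false
  permit type ∈ {A, none, staff}: none is in the set → true
  disabled placard displayed: yes → true
  permit type = B: none == B is false
  snow emergency in effect: no → false
  street-cleaning window active: yes → true
  meter paid: yes → true
Combine:
[1.1.1.1] false OR false = false
[1.1.1.2] true AND true AND true = true
[1.1.1] false AND true = false
[1.1.2.1.2] true AND true = true
[1.1.2.1] false OR true = true
[1.1.2.2.2] NOT false = true
[1.1.2.2] false → true (antecedent false ⇒ implication holds) = true
[1.1.2] true → true = true
[1.1.3.1.1] true → true = true
[1.1.3.1] NOT true = false
[1.1.3] NOT false = true
[1.1] false AND true AND true = false
[1] NOT false = true
[root] NOT true = false
Overall: false → ticketed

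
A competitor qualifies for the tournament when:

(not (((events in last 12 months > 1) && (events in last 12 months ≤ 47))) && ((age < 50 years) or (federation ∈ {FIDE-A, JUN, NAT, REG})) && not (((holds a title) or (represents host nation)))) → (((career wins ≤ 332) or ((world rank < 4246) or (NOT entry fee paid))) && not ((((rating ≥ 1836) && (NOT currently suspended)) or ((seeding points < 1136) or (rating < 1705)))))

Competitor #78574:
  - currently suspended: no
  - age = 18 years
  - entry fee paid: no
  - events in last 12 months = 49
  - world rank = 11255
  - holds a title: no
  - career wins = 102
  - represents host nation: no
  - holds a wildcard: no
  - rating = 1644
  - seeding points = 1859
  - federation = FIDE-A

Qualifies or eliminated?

Atomic conditions:
  events in last 12 months > 1: 49 > 1 is true
  events in last 12 months ≤ 47: 49 ≤ 47 is false
  age < 50 years: 18 < 50 is true
  federation ∈ {FIDE-A, JUN, NAT, REG}: FIDE-A is in the set → true
  holds a title: no → false
  represents host nation: no → false
  career wins ≤ 332: 102 ≤ 332 is true
  world rank < 4246: 11255 < 4246 is false
  NOT entry fee paid: no → true
  rating ≥ 1836: 1644 ≥ 1836 is false
  NOT currently suspended: no → true
  seeding points < 1136: 1859 < 1136 is false
  rating < 1705: 1644 < 1705 is true
Combine:
[1.1.1] true AND false = false
[1.1] NOT false = true
[1.2] true OR true = true
[1.3.1] false OR false = false
[1.3] NOT false = true
[1] true AND true AND true = true
[2.1.2] false OR true = true
[2.1] true OR true = true
[2.2.1.1] false AND true = false
[2.2.1.2] false OR true = true
[2.2.1] false OR true = true
[2.2] NOT true = false
[2] true AND false = false
[root] true → false = false
Overall: false → eliminated

Eliminated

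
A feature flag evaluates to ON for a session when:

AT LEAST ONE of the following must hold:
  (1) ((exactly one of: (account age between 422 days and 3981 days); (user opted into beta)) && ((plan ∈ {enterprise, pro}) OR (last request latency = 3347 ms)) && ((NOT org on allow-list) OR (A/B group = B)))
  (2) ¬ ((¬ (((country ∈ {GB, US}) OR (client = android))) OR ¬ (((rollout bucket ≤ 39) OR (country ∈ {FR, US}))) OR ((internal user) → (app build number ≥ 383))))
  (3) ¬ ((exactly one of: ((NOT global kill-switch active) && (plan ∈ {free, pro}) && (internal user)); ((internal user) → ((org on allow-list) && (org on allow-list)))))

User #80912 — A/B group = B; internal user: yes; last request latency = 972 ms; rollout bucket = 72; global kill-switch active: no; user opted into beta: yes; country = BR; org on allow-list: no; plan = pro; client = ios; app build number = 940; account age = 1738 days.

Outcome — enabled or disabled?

Atomic conditions:
  account age between 422 days and 3981 days: 1738 in [422, 3981] is true
  user opted into beta: yes → true
  plan ∈ {enterprise, pro}: pro is in the set → true
  last request latency = 3347 ms: 972 == 3347 is false
  NOT org on allow-list: no → true
  A/B group = B: B == B is true
  country ∈ {GB, US}: BR is not in the set → false
  client = android: ios == android is false
  rollout bucket ≤ 39: 72 ≤ 39 is false
  country ∈ {FR, US}: BR is not in the set → false
  internal user: yes → true
  app build number ≥ 383: 940 ≥ 383 is true
  NOT global kill-switch active: no → true
  plan ∈ {free, pro}: pro is in the set → true
  org on allow-list: no → false
Combine:
[1.1] exactly-one(true, true) = false
[1.2] true OR false = true
[1.3] true OR true = true
[1] false AND true AND true = false
[2.1.1.1] false OR false = false
[2.1.1] NOT false = true
[2.1.2.1] false OR false = false
[2.1.2] NOT false = true
[2.1.3] true → true = true
[2.1] true OR true OR true = true
[2] NOT true = false
[3.1.1] true AND true AND true = true
[3.1.2.2] false AND false = false
[3.1.2] true → false = false
[3.1] exactly-one(true, false) = true
[3] NOT true = false
[root] false OR false OR false = false
Overall: false → disabled

Disabled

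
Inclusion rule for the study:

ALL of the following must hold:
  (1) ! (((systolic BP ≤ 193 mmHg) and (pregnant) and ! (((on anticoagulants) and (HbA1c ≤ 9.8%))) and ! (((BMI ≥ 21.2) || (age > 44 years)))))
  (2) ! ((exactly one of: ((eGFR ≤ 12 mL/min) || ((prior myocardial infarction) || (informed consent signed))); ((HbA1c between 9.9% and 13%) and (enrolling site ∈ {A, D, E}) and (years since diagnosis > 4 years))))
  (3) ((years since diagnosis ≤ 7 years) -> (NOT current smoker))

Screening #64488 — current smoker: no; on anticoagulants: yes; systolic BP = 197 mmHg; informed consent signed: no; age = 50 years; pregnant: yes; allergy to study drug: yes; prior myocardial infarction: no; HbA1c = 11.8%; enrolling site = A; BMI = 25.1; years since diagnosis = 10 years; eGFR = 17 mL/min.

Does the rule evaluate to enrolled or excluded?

Atomic conditions:
  systolic BP ≤ 193 mmHg: 197 ≤ 193 is false
  pregnant: yes → true
  on anticoagulants: yes → true
  HbA1c ≤ 9.8%: 11.8 ≤ 9.8 is false
  BMI ≥ 21.2: 25.1 ≥ 21.2 is true
  age > 44 years: 50 > 44 is true
  eGFR ≤ 12 mL/min: 17 ≤ 12 is false
  prior myocardial infarction: no → false
  informed consent signed: no → false
  HbA1c between 9.9% and 13%: 11.8 in [9.9, 13] is true
  enrolling site ∈ {A, D, E}: A is in the set → true
  years since diagnosis > 4 years: 10 > 4 is true
  years since diagnosis ≤ 7 years: 10 ≤ 7 is false
  NOT current smoker: no → true
Combine:
[1.1.3.1] true AND false = false
[1.1.3] NOT false = true
[1.1.4.1] true OR true = true
[1.1.4] NOT true = false
[1.1] false AND true AND true AND false = false
[1] NOT false = true
[2.1.1.2] false OR false = false
[2.1.1] false OR false = false
[2.1.2] true AND true AND true = true
[2.1] exactly-one(false, true) = true
[2] NOT true = false
[3] false → true (antecedent false ⇒ implication holds) = true
[root] true AND false AND true = false
Overall: false → excluded

Excluded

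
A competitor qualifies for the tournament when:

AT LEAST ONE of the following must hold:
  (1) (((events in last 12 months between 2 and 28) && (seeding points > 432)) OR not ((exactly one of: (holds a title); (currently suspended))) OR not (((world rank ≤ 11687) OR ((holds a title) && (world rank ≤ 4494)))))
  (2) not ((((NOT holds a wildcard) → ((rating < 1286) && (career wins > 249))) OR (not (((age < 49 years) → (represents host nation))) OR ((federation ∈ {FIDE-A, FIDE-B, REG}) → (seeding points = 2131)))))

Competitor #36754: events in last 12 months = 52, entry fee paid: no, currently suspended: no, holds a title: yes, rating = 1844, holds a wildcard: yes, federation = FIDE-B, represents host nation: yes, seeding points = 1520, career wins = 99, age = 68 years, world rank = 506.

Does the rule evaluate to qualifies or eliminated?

Atomic conditions:
  events in last 12 months between 2 and 28: 52 in [2, 28] is false
  seeding points > 432: 1520 > 432 is true
  holds a title: yes → true
  currently suspended: no → false
  world rank ≤ 11687: 506 ≤ 11687 is true
  world rank ≤ 4494: 506 ≤ 4494 is true
  NOT holds a wildcard: yes → false
  rating < 1286: 1844 < 1286 is false
  career wins > 249: 99 > 249 is false
  age < 49 years: 68 < 49 is false
  represents host nation: yes → true
  federation ∈ {FIDE-A, FIDE-B, REG}: FIDE-B is in the set → true
  seeding points = 2131: 1520 == 2131 is false
Combine:
[1.1] false AND true = false
[1.2.1] exactly-one(true, false) = true
[1.2] NOT true = false
[1.3.1.2] true AND true = true
[1.3.1] true OR true = true
[1.3] NOT true = false
[1] false OR false OR false = false
[2.1.1.2] false AND false = false
[2.1.1] false → false (antecedent false ⇒ implication holds) = true
[2.1.2.1.1] false → true (antecedent false ⇒ implication holds) = true
[2.1.2.1] NOT true = false
[2.1.2.2] true → false = false
[2.1.2] false OR false = false
[2.1] true OR false = true
[2] NOT true = false
[root] false OR false = false
Overall: false → eliminated

Eliminated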